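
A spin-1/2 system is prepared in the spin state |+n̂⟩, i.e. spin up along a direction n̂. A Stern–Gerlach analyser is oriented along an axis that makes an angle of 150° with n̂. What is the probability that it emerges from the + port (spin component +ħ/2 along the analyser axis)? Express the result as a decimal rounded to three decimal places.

For spin-½, the probability of finding spin-up along an axis at angle θ to the initial spin direction is cos²(θ/2); spin-down is sin²(θ/2).
θ = 150°, so P = cos²(75°) ≈ 0.067.

0.067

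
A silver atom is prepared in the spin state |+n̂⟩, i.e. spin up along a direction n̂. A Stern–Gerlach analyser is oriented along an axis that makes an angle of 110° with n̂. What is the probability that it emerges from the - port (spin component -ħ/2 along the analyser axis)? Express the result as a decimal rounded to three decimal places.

0.671

For spin-½, the probability of finding spin-up along an axis at angle θ to the initial spin direction is cos²(θ/2); spin-down is sin²(θ/2).
θ = 110°, so P = sin²(55°) ≈ 0.671.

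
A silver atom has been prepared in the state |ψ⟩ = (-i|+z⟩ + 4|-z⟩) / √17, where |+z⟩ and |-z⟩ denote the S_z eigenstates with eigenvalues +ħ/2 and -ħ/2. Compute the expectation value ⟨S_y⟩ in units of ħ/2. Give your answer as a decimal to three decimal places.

0.471

⟨σ_y⟩ = 2 Im(a* b)/(|a|²+|b|²) with a = -i, b = 4.
a* b = 4i, so ⟨σ_y⟩ = 8/17.
⟨S_y⟩ = (ħ/2)·⟨σ_y⟩.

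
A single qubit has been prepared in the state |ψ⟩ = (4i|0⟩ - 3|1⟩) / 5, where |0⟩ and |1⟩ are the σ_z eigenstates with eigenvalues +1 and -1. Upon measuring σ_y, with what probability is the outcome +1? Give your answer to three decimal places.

|+y⟩ = (|0⟩ + i|1⟩)/√2, so ⟨+y|ψ⟩ = (7i) / (√2·5).
P = |7i|² / 50 = 49/50.

0.980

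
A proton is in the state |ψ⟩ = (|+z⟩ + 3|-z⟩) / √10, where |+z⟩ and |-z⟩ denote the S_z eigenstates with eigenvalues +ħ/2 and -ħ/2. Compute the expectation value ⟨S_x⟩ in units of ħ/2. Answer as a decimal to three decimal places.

⟨σ_x⟩ = 2 Re(a* b)/(|a|²+|b|²) with a = 1, b = 3.
a* b = 3, so ⟨σ_x⟩ = 6/10.
⟨S_x⟩ = (ħ/2)·⟨σ_x⟩.

0.600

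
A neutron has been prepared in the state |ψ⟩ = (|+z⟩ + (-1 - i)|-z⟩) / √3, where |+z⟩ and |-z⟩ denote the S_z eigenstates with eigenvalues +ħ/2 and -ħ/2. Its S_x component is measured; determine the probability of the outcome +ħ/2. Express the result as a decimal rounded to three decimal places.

|+x⟩ = (|+z⟩ + |-z⟩)/√2, so ⟨+x|ψ⟩ = (-i) / (√2·√3).
P = |-i|² / 6 = 1/6.

0.167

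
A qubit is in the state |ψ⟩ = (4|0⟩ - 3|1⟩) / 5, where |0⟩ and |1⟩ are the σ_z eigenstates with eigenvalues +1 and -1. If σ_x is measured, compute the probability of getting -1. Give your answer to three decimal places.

|-x⟩ = (|0⟩ - |1⟩)/√2, so ⟨-x|ψ⟩ = (7) / (√2·5).
P = |7|² / 50 = 49/50.

0.980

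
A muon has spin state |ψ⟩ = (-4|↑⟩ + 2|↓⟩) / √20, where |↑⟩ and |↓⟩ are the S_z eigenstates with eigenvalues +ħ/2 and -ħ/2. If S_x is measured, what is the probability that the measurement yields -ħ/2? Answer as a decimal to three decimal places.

|-x⟩ = (|↑⟩ - |↓⟩)/√2, so ⟨-x|ψ⟩ = (-6) / (√2·√20).
P = |-6|² / 40 = 36/40.

0.900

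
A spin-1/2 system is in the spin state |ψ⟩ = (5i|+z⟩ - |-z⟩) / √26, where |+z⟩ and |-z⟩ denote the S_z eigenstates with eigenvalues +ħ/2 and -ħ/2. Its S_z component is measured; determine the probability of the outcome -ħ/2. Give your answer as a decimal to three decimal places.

The -ħ/2 outcome corresponds to |-z⟩. Its amplitude in |ψ⟩ is -1/√26.
P = |-1|² / 26 = 1/26.

0.038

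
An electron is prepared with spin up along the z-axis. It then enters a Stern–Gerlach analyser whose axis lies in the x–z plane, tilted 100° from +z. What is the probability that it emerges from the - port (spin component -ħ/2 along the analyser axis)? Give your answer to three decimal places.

0.587

For spin-½, the probability of finding spin-up along an axis at angle θ to the initial spin direction is cos²(θ/2); spin-down is sin²(θ/2).
θ = 100°, so P = sin²(50°) ≈ 0.587.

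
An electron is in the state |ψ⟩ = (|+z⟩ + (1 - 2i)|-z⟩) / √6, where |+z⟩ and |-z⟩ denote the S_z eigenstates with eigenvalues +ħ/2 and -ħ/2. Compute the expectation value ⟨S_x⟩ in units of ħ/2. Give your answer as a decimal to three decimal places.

0.333

⟨σ_x⟩ = 2 Re(a* b)/(|a|²+|b|²) with a = 1, b = (1 - 2i).
a* b = (1 - 2i), so ⟨σ_x⟩ = 2/6.
⟨S_x⟩ = (ħ/2)·⟨σ_x⟩.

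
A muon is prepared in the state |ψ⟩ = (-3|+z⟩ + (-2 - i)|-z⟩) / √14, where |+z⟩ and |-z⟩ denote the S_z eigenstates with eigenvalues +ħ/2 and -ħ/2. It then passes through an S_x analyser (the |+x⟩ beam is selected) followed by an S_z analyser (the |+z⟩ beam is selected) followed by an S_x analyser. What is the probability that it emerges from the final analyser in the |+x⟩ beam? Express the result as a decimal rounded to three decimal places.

First analyser (S_x): P(|+x⟩) = |⟨+x|ψ⟩|² = 26/28.
After stage 1 the state is |+x⟩; P(|+z⟩) = |⟨+z|+x⟩|² = 1/2.
After stage 2 the state is |+z⟩; P(|+x⟩) = |⟨+x|+z⟩|² = 1/2.
Joint probability = 26/28 × 1/2 × 1/2 = 0.232.

0.232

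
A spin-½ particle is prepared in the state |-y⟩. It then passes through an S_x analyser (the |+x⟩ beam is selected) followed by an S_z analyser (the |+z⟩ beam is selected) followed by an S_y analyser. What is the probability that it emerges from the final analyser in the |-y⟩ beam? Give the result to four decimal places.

First analyser (S_x): from |-y⟩, P(|+x⟩) = 1/2.
After stage 1 the state is |+x⟩; P(|+z⟩) = |⟨+z|+x⟩|² = 1/2.
After stage 2 the state is |+z⟩; P(|-y⟩) = |⟨-y|+z⟩|² = 1/2.
Joint probability = 1/2 × 1/2 × 1/2 = 0.1250.

0.1250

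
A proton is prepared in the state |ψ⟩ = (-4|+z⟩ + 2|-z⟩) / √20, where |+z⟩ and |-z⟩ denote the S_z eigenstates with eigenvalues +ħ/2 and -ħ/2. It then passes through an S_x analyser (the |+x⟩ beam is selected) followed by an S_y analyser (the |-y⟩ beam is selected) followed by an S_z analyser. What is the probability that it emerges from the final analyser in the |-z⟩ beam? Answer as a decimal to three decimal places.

First analyser (S_x): P(|+x⟩) = |⟨+x|ψ⟩|² = 4/40.
After stage 1 the state is |+x⟩; P(|-y⟩) = |⟨-y|+x⟩|² = 1/2.
After stage 2 the state is |-y⟩; P(|-z⟩) = |⟨-z|-y⟩|² = 1/2.
Joint probability = 4/40 × 1/2 × 1/2 = 0.025.

0.025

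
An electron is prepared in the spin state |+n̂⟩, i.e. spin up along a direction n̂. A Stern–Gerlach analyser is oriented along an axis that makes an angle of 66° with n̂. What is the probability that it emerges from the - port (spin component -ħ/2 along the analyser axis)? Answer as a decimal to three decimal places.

0.297

For spin-½, the probability of finding spin-up along an axis at angle θ to the initial spin direction is cos²(θ/2); spin-down is sin²(θ/2).
θ = 66°, so P = sin²(33°) ≈ 0.297.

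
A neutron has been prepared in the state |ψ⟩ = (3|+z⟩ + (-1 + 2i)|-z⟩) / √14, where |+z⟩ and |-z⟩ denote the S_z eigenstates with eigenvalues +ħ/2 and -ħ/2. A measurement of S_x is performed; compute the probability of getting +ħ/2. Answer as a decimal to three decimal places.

0.286

|+x⟩ = (|+z⟩ + |-z⟩)/√2, so ⟨+x|ψ⟩ = (2 + 2i) / (√2·√14).
P = |2 + 2i|² / 28 = 8/28.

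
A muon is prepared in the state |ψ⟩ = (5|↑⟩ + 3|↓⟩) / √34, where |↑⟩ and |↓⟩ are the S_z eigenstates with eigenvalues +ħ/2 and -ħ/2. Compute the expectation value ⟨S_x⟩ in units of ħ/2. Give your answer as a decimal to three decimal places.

0.882

⟨σ_x⟩ = 2 Re(a* b)/(|a|²+|b|²) with a = 5, b = 3.
a* b = 15, so ⟨σ_x⟩ = 30/34.
⟨S_x⟩ = (ħ/2)·⟨σ_x⟩.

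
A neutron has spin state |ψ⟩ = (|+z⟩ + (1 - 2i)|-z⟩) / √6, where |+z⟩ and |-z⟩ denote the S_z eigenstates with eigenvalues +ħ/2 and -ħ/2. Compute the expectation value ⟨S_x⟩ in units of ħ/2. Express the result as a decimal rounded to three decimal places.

⟨σ_x⟩ = 2 Re(a* b)/(|a|²+|b|²) with a = 1, b = (1 - 2i).
a* b = (1 - 2i), so ⟨σ_x⟩ = 2/6.
⟨S_x⟩ = (ħ/2)·⟨σ_x⟩.

0.333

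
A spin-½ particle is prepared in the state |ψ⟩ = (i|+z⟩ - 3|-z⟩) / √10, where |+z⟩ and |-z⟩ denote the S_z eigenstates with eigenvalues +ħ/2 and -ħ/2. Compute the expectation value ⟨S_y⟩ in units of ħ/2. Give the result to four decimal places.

0.6000

⟨σ_y⟩ = 2 Im(a* b)/(|a|²+|b|²) with a = i, b = -3.
a* b = 3i, so ⟨σ_y⟩ = 6/10.
⟨S_y⟩ = (ħ/2)·⟨σ_y⟩.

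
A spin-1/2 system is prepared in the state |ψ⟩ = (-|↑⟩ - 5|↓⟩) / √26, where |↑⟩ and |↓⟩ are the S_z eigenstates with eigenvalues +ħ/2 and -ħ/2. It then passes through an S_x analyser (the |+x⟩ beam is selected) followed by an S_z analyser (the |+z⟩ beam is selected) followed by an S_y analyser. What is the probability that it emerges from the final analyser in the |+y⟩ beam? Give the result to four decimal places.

First analyser (S_x): P(|+x⟩) = |⟨+x|ψ⟩|² = 36/52.
After stage 1 the state is |+x⟩; P(|+z⟩) = |⟨+z|+x⟩|² = 1/2.
After stage 2 the state is |+z⟩; P(|+y⟩) = |⟨+y|+z⟩|² = 1/2.
Joint probability = 36/52 × 1/2 × 1/2 = 0.1731.

0.1731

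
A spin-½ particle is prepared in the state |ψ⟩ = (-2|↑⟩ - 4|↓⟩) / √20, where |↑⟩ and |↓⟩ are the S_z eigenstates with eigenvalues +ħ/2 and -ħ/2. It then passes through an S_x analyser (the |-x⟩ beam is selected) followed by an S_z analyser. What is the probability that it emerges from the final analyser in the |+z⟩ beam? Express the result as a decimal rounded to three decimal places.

First analyser (S_x): P(|-x⟩) = |⟨-x|ψ⟩|² = 4/40.
After stage 1 the state is |-x⟩; P(|+z⟩) = |⟨+z|-x⟩|² = 1/2.
Joint probability = 4/40 × 1/2 = 0.050.

0.050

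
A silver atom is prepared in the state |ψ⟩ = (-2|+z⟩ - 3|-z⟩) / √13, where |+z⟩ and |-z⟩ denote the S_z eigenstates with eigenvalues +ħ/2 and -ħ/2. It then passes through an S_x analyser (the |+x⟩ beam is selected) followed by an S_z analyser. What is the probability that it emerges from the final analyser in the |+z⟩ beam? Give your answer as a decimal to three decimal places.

0.481

First analyser (S_x): P(|+x⟩) = |⟨+x|ψ⟩|² = 25/26.
After stage 1 the state is |+x⟩; P(|+z⟩) = |⟨+z|+x⟩|² = 1/2.
Joint probability = 25/26 × 1/2 = 0.481.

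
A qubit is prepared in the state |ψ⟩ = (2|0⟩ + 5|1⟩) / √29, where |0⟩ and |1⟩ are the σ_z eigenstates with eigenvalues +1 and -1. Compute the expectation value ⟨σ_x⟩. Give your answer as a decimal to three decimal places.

0.690

⟨σ_x⟩ = 2 Re(a* b)/(|a|²+|b|²) with a = 2, b = 5.
a* b = 10, so ⟨σ_x⟩ = 20/29.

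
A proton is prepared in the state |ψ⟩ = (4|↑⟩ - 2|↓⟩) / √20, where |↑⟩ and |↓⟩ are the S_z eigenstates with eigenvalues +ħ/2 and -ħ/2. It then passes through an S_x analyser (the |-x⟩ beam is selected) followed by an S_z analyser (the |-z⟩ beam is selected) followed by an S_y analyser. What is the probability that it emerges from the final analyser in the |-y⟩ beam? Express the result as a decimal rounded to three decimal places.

0.225

First analyser (S_x): P(|-x⟩) = |⟨-x|ψ⟩|² = 36/40.
After stage 1 the state is |-x⟩; P(|-z⟩) = |⟨-z|-x⟩|² = 1/2.
After stage 2 the state is |-z⟩; P(|-y⟩) = |⟨-y|-z⟩|² = 1/2.
Joint probability = 36/40 × 1/2 × 1/2 = 0.225.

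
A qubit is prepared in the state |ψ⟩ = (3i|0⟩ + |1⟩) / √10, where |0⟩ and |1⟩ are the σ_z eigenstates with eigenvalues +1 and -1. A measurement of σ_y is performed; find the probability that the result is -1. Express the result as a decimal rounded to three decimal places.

0.800

|-y⟩ = (|0⟩ - i|1⟩)/√2, so ⟨-y|ψ⟩ = (4i) / (√2·√10).
P = |4i|² / 20 = 16/20.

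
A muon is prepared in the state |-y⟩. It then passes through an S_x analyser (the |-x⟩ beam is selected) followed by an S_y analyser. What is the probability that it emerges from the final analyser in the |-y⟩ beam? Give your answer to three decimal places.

First analyser (S_x): from |-y⟩, P(|-x⟩) = 1/2.
After stage 1 the state is |-x⟩; P(|-y⟩) = |⟨-y|-x⟩|² = 1/2.
Joint probability = 1/2 × 1/2 = 0.250.

0.250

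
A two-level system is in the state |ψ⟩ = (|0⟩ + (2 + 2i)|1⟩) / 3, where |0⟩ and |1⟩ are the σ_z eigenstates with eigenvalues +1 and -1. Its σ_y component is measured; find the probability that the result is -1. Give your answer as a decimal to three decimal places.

0.278

|-y⟩ = (|0⟩ - i|1⟩)/√2, so ⟨-y|ψ⟩ = (-1 + 2i) / (√2·3).
P = |-1 + 2i|² / 18 = 5/18.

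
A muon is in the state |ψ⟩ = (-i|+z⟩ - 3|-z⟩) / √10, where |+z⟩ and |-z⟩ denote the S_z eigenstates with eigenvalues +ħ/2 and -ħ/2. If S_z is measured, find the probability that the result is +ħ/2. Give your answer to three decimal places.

0.100

The +ħ/2 outcome corresponds to |+z⟩. Its amplitude in |ψ⟩ is -i/√10.
P = |-i|² / 10 = 1/10.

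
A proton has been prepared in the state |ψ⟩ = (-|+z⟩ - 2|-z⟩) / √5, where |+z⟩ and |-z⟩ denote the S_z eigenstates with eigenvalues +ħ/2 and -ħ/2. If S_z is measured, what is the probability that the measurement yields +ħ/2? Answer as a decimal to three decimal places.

The +ħ/2 outcome corresponds to |+z⟩. Its amplitude in |ψ⟩ is -1/√5.
P = |-1|² / 5 = 1/5.

0.200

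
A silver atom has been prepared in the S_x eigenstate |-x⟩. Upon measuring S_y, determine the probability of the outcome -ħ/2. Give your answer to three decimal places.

0.500

In the S_z basis, |-x⟩ = (|+z⟩ - |-z⟩)/√2 and |-y⟩ = (|+z⟩ - i|-z⟩)/√2.
|⟨-y|-x⟩|² = 1/2.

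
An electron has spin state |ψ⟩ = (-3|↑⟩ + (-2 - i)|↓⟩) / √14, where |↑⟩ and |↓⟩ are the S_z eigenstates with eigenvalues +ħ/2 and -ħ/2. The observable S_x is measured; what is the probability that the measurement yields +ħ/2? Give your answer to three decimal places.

0.929

|+x⟩ = (|↑⟩ + |↓⟩)/√2, so ⟨+x|ψ⟩ = (-5 - i) / (√2·√14).
P = |-5 - i|² / 28 = 26/28.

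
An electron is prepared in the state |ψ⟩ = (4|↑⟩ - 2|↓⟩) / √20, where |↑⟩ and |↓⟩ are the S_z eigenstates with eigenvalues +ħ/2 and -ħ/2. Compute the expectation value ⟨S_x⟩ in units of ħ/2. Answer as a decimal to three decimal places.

-0.800

⟨σ_x⟩ = 2 Re(a* b)/(|a|²+|b|²) with a = 4, b = -2.
a* b = -8, so ⟨σ_x⟩ = -16/20.
⟨S_x⟩ = (ħ/2)·⟨σ_x⟩.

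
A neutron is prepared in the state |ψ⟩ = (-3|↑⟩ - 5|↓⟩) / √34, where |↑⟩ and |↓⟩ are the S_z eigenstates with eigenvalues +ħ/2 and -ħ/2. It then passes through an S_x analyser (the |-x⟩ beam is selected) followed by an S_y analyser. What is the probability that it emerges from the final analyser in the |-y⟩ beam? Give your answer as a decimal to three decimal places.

First analyser (S_x): P(|-x⟩) = |⟨-x|ψ⟩|² = 4/68.
After stage 1 the state is |-x⟩; P(|-y⟩) = |⟨-y|-x⟩|² = 1/2.
Joint probability = 4/68 × 1/2 = 0.029.

0.029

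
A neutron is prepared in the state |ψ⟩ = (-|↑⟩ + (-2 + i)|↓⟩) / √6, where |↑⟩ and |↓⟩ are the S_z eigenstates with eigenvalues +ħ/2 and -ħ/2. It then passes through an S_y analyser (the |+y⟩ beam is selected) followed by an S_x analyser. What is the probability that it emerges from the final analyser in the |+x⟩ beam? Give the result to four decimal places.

First analyser (S_y): P(|+y⟩) = |⟨+y|ψ⟩|² = 4/12.
After stage 1 the state is |+y⟩; P(|+x⟩) = |⟨+x|+y⟩|² = 1/2.
Joint probability = 4/12 × 1/2 = 0.1667.

0.1667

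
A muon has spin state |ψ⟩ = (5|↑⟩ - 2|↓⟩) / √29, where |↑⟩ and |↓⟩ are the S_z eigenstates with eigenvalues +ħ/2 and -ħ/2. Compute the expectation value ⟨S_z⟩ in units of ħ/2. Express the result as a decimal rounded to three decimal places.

0.724

⟨σ_z⟩ = |a|² - |b|² divided by |a|²+|b|², with a, b the |↑⟩, |↓⟩ amplitudes.
= (25 - 4)/29 = 21/29.
⟨S_z⟩ = (ħ/2)·⟨σ_z⟩.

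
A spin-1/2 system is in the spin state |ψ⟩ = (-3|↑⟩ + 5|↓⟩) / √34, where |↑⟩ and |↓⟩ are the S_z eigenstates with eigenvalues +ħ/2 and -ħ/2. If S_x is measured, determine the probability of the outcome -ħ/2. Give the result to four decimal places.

|-x⟩ = (|↑⟩ - |↓⟩)/√2, so ⟨-x|ψ⟩ = (-8) / (√2·√34).
P = |-8|² / 68 = 64/68.

0.9412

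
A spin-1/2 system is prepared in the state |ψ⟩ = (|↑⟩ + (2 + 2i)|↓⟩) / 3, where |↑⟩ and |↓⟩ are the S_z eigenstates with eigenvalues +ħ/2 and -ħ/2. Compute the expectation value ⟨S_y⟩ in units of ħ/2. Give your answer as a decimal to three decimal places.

0.444

⟨σ_y⟩ = 2 Im(a* b)/(|a|²+|b|²) with a = 1, b = (2 + 2i).
a* b = (2 + 2i), so ⟨σ_y⟩ = 4/9.
⟨S_y⟩ = (ħ/2)·⟨σ_y⟩.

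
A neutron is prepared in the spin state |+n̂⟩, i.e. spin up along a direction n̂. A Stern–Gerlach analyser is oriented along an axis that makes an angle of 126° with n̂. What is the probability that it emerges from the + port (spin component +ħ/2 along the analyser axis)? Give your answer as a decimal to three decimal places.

0.206

For spin-½, the probability of finding spin-up along an axis at angle θ to the initial spin direction is cos²(θ/2); spin-down is sin²(θ/2).
θ = 126°, so P = cos²(63°) ≈ 0.206.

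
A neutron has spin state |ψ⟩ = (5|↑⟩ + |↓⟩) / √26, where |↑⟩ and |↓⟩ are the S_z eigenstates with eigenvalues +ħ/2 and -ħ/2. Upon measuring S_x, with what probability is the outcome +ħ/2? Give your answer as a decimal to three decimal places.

|+x⟩ = (|↑⟩ + |↓⟩)/√2, so ⟨+x|ψ⟩ = (6) / (√2·√26).
P = |6|² / 52 = 36/52.

0.692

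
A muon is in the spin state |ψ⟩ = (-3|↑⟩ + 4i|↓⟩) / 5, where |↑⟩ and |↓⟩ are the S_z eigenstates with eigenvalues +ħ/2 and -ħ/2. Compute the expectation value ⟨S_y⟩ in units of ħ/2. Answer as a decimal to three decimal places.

⟨σ_y⟩ = 2 Im(a* b)/(|a|²+|b|²) with a = -3, b = 4i.
a* b = -12i, so ⟨σ_y⟩ = -24/25.
⟨S_y⟩ = (ħ/2)·⟨σ_y⟩.

-0.960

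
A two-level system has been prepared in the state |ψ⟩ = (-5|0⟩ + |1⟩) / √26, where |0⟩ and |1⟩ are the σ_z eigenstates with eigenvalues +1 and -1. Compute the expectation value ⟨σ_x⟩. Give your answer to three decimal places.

⟨σ_x⟩ = 2 Re(a* b)/(|a|²+|b|²) with a = -5, b = 1.
a* b = -5, so ⟨σ_x⟩ = -10/26.

-0.385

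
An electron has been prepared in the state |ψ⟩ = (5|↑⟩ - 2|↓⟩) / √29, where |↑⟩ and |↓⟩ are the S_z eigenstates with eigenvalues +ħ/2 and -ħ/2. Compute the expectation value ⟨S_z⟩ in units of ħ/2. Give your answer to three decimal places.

⟨σ_z⟩ = |a|² - |b|² divided by |a|²+|b|², with a, b the |↑⟩, |↓⟩ amplitudes.
= (25 - 4)/29 = 21/29.
⟨S_z⟩ = (ħ/2)·⟨σ_z⟩.

0.724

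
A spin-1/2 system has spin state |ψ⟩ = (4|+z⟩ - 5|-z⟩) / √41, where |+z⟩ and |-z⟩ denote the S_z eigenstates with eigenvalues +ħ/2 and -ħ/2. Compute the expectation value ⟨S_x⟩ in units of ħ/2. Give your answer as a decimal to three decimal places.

⟨σ_x⟩ = 2 Re(a* b)/(|a|²+|b|²) with a = 4, b = -5.
a* b = -20, so ⟨σ_x⟩ = -40/41.
⟨S_x⟩ = (ħ/2)·⟨σ_x⟩.

-0.976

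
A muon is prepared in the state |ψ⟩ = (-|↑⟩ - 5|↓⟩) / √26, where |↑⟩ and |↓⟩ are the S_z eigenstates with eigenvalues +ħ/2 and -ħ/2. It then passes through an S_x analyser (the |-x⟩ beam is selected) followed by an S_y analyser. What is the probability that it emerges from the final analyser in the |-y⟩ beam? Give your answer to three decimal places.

First analyser (S_x): P(|-x⟩) = |⟨-x|ψ⟩|² = 16/52.
After stage 1 the state is |-x⟩; P(|-y⟩) = |⟨-y|-x⟩|² = 1/2.
Joint probability = 16/52 × 1/2 = 0.154.

0.154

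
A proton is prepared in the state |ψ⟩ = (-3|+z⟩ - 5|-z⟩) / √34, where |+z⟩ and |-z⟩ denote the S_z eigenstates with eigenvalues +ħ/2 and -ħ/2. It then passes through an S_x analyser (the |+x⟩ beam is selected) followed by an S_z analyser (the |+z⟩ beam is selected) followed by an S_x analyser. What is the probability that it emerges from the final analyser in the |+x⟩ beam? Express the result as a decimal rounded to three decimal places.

First analyser (S_x): P(|+x⟩) = |⟨+x|ψ⟩|² = 64/68.
After stage 1 the state is |+x⟩; P(|+z⟩) = |⟨+z|+x⟩|² = 1/2.
After stage 2 the state is |+z⟩; P(|+x⟩) = |⟨+x|+z⟩|² = 1/2.
Joint probability = 64/68 × 1/2 × 1/2 = 0.235.

0.235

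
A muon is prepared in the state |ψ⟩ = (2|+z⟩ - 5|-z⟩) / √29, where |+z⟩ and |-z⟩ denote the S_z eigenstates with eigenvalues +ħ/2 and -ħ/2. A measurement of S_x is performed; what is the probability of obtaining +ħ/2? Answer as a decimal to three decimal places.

0.155

|+x⟩ = (|+z⟩ + |-z⟩)/√2, so ⟨+x|ψ⟩ = (-3) / (√2·√29).
P = |-3|² / 58 = 9/58.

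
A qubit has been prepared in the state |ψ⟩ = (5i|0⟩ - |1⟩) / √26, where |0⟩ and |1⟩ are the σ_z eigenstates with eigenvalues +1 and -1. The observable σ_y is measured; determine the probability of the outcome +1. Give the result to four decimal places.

|+y⟩ = (|0⟩ + i|1⟩)/√2, so ⟨+y|ψ⟩ = (6i) / (√2·√26).
P = |6i|² / 52 = 36/52.

0.6923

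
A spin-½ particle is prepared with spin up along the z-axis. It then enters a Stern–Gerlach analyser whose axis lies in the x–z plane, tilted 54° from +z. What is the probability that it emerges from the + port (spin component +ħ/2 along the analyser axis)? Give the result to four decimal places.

0.7939

For spin-½, the probability of finding spin-up along an axis at angle θ to the initial spin direction is cos²(θ/2); spin-down is sin²(θ/2).
θ = 54°, so P = cos²(27°) ≈ 0.7939.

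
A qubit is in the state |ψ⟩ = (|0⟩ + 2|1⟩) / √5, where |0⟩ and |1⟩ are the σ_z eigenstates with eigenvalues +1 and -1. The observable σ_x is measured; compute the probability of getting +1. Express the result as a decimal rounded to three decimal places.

0.900

|+x⟩ = (|0⟩ + |1⟩)/√2, so ⟨+x|ψ⟩ = (3) / (√2·√5).
P = |3|² / 10 = 9/10.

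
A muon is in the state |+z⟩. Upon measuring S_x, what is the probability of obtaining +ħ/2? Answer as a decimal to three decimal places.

In the S_z basis, |+z⟩ = |↑⟩ and |+x⟩ = (|↑⟩ + |↓⟩)/√2.
|⟨+x|+z⟩|² = 1/2.

0.500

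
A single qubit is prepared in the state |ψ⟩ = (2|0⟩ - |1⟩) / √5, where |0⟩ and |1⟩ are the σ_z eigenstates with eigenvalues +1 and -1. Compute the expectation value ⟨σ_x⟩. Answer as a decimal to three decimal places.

-0.800

⟨σ_x⟩ = 2 Re(a* b)/(|a|²+|b|²) with a = 2, b = -1.
a* b = -2, so ⟨σ_x⟩ = -4/5.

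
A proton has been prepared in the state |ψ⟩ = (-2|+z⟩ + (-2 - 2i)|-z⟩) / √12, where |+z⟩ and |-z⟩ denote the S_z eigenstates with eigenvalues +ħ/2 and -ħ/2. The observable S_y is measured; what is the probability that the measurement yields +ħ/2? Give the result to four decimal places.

0.8333

|+y⟩ = (|+z⟩ + i|-z⟩)/√2, so ⟨+y|ψ⟩ = (-4 + 2i) / (√2·√12).
P = |-4 + 2i|² / 24 = 20/24.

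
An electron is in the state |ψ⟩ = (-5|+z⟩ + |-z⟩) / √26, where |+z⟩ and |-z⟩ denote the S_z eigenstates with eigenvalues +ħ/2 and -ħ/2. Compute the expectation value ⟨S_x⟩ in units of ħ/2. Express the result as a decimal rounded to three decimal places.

⟨σ_x⟩ = 2 Re(a* b)/(|a|²+|b|²) with a = -5, b = 1.
a* b = -5, so ⟨σ_x⟩ = -10/26.
⟨S_x⟩ = (ħ/2)·⟨σ_x⟩.

-0.385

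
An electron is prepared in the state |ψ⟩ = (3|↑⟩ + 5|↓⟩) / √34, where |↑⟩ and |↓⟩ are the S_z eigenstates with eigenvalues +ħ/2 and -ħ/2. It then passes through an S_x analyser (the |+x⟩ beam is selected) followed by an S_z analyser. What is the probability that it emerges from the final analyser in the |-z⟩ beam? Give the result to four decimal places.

0.4706

First analyser (S_x): P(|+x⟩) = |⟨+x|ψ⟩|² = 64/68.
After stage 1 the state is |+x⟩; P(|-z⟩) = |⟨-z|+x⟩|² = 1/2.
Joint probability = 64/68 × 1/2 = 0.4706.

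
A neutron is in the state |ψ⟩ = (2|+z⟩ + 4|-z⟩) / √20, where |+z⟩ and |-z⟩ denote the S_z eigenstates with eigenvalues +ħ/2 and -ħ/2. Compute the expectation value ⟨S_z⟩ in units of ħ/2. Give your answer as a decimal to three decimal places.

-0.600

⟨σ_z⟩ = |a|² - |b|² divided by |a|²+|b|², with a, b the |+z⟩, |-z⟩ amplitudes.
= (4 - 16)/20 = -12/20.
⟨S_z⟩ = (ħ/2)·⟨σ_z⟩.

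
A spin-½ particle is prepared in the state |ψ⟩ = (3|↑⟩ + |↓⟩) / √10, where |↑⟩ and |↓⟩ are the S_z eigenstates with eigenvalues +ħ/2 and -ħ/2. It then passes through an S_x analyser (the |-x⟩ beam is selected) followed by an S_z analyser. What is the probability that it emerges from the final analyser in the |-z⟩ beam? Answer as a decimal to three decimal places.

0.100

First analyser (S_x): P(|-x⟩) = |⟨-x|ψ⟩|² = 4/20.
After stage 1 the state is |-x⟩; P(|-z⟩) = |⟨-z|-x⟩|² = 1/2.
Joint probability = 4/20 × 1/2 = 0.100.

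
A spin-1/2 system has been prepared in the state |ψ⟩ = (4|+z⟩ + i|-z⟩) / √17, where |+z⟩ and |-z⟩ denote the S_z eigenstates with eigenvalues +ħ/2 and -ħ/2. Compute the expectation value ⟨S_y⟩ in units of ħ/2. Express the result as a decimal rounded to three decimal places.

⟨σ_y⟩ = 2 Im(a* b)/(|a|²+|b|²) with a = 4, b = i.
a* b = 4i, so ⟨σ_y⟩ = 8/17.
⟨S_y⟩ = (ħ/2)·⟨σ_y⟩.

0.471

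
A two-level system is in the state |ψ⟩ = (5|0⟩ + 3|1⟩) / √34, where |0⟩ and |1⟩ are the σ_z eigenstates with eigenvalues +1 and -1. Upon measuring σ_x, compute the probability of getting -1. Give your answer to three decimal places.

|-x⟩ = (|0⟩ - |1⟩)/√2, so ⟨-x|ψ⟩ = (2) / (√2·√34).
P = |2|² / 68 = 4/68.

0.059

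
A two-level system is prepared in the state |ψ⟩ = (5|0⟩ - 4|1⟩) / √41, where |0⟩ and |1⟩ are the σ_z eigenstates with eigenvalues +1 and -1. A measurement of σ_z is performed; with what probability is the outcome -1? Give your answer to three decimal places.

0.390

The -1 outcome corresponds to |1⟩. Its amplitude in |ψ⟩ is -4/√41.
P = |-4|² / 41 = 16/41.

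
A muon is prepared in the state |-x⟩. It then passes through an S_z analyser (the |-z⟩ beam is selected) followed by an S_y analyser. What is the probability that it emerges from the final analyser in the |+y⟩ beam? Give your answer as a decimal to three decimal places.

First analyser (S_z): from |-x⟩, P(|-z⟩) = 1/2.
After stage 1 the state is |-z⟩; P(|+y⟩) = |⟨+y|-z⟩|² = 1/2.
Joint probability = 1/2 × 1/2 = 0.250.

0.250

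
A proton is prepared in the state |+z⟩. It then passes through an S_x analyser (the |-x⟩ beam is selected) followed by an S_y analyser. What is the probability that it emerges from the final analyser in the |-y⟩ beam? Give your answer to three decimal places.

0.250

First analyser (S_x): from |+z⟩, P(|-x⟩) = 1/2.
After stage 1 the state is |-x⟩; P(|-y⟩) = |⟨-y|-x⟩|² = 1/2.
Joint probability = 1/2 × 1/2 = 0.250.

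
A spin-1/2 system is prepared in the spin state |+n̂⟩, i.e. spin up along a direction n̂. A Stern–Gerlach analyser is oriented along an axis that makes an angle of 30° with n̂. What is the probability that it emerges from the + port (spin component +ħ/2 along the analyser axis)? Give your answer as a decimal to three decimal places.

For spin-½, the probability of finding spin-up along an axis at angle θ to the initial spin direction is cos²(θ/2); spin-down is sin²(θ/2).
θ = 30°, so P = cos²(15°) ≈ 0.933.

0.933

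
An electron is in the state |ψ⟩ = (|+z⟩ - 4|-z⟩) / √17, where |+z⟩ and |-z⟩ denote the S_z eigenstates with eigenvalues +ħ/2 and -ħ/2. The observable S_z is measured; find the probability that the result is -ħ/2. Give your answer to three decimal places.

The -ħ/2 outcome corresponds to |-z⟩. Its amplitude in |ψ⟩ is -4/√17.
P = |-4|² / 17 = 16/17.

0.941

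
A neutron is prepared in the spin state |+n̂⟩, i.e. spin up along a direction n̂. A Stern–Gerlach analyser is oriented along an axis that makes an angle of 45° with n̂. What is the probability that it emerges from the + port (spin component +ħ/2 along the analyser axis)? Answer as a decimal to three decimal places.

0.854

For spin-½, the probability of finding spin-up along an axis at angle θ to the initial spin direction is cos²(θ/2); spin-down is sin²(θ/2).
θ = 45°, so P = cos²(22.5°) ≈ 0.854.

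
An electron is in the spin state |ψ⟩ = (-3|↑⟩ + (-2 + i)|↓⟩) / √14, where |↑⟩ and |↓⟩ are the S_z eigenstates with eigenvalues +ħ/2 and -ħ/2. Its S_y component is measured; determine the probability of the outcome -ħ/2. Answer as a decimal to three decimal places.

0.714

|-y⟩ = (|↑⟩ - i|↓⟩)/√2, so ⟨-y|ψ⟩ = (-4 - 2i) / (√2·√14).
P = |-4 - 2i|² / 28 = 20/28.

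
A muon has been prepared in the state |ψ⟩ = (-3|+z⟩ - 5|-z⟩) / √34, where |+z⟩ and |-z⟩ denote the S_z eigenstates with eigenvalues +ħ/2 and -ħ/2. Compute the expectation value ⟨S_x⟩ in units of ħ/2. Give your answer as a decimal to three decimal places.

0.882

⟨σ_x⟩ = 2 Re(a* b)/(|a|²+|b|²) with a = -3, b = -5.
a* b = 15, so ⟨σ_x⟩ = 30/34.
⟨S_x⟩ = (ħ/2)·⟨σ_x⟩.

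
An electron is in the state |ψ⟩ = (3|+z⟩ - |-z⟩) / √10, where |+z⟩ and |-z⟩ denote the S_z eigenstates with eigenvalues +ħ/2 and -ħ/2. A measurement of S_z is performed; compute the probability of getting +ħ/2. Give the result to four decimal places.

0.9000

The +ħ/2 outcome corresponds to |+z⟩. Its amplitude in |ψ⟩ is 3/√10.
P = |3|² / 10 = 9/10.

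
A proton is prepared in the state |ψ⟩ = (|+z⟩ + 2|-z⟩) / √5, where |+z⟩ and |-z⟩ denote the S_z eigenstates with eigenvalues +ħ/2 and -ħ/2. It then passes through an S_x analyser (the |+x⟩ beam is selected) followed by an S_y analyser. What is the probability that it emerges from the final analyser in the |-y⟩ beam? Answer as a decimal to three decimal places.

First analyser (S_x): P(|+x⟩) = |⟨+x|ψ⟩|² = 9/10.
After stage 1 the state is |+x⟩; P(|-y⟩) = |⟨-y|+x⟩|² = 1/2.
Joint probability = 9/10 × 1/2 = 0.450.

0.450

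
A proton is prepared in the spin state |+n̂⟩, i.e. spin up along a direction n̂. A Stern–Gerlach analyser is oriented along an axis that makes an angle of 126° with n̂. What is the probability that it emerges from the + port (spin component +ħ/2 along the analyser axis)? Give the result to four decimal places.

0.2061

For spin-½, the probability of finding spin-up along an axis at angle θ to the initial spin direction is cos²(θ/2); spin-down is sin²(θ/2).
θ = 126°, so P = cos²(63°) ≈ 0.2061.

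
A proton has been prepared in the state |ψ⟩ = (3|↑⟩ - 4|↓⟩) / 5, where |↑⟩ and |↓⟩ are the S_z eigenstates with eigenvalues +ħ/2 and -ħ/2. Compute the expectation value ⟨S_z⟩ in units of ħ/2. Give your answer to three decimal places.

⟨σ_z⟩ = |a|² - |b|² divided by |a|²+|b|², with a, b the |↑⟩, |↓⟩ amplitudes.
= (9 - 16)/25 = -7/25.
⟨S_z⟩ = (ħ/2)·⟨σ_z⟩.

-0.280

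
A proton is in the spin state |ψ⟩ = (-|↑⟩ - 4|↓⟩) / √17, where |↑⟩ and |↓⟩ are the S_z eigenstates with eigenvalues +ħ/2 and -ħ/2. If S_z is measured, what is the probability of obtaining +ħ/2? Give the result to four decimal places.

0.0588

The +ħ/2 outcome corresponds to |↑⟩. Its amplitude in |ψ⟩ is -1/√17.
P = |-1|² / 17 = 1/17.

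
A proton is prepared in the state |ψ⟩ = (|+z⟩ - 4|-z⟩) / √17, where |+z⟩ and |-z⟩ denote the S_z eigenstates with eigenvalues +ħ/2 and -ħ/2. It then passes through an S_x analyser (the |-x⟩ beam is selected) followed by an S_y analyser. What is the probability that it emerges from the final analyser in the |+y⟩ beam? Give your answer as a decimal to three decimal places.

0.368

First analyser (S_x): P(|-x⟩) = |⟨-x|ψ⟩|² = 25/34.
After stage 1 the state is |-x⟩; P(|+y⟩) = |⟨+y|-x⟩|² = 1/2.
Joint probability = 25/34 × 1/2 = 0.368.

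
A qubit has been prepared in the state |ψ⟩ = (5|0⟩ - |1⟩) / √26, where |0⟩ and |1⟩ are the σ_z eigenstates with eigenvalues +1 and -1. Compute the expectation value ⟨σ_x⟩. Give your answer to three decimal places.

-0.385

⟨σ_x⟩ = 2 Re(a* b)/(|a|²+|b|²) with a = 5, b = -1.
a* b = -5, so ⟨σ_x⟩ = -10/26.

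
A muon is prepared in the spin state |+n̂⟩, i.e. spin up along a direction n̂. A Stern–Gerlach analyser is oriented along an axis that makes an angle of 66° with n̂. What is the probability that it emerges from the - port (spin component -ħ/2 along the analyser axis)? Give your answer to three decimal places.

0.297

For spin-½, the probability of finding spin-up along an axis at angle θ to the initial spin direction is cos²(θ/2); spin-down is sin²(θ/2).
θ = 66°, so P = sin²(33°) ≈ 0.297.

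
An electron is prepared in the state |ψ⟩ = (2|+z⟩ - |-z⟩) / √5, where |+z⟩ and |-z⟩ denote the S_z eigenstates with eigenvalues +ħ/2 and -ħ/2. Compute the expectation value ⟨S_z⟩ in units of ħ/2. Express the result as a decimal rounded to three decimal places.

⟨σ_z⟩ = |a|² - |b|² divided by |a|²+|b|², with a, b the |+z⟩, |-z⟩ amplitudes.
= (4 - 1)/5 = 3/5.
⟨S_z⟩ = (ħ/2)·⟨σ_z⟩.

0.600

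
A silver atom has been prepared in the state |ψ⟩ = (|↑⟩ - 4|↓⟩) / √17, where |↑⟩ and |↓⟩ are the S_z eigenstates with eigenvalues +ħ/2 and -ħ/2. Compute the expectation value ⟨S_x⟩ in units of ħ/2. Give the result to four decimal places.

⟨σ_x⟩ = 2 Re(a* b)/(|a|²+|b|²) with a = 1, b = -4.
a* b = -4, so ⟨σ_x⟩ = -8/17.
⟨S_x⟩ = (ħ/2)·⟨σ_x⟩.

-0.4706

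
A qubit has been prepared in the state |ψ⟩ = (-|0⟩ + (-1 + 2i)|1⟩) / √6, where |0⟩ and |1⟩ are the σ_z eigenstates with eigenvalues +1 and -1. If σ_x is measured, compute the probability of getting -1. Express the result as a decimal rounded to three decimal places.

0.333

|-x⟩ = (|0⟩ - |1⟩)/√2, so ⟨-x|ψ⟩ = (-2i) / (√2·√6).
P = |-2i|² / 12 = 4/12.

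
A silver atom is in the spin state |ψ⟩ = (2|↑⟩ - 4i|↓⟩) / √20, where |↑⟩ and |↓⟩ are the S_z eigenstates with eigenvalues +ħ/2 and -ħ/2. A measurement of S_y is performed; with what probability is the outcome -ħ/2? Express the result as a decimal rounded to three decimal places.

0.900

|-y⟩ = (|↑⟩ - i|↓⟩)/√2, so ⟨-y|ψ⟩ = (6) / (√2·√20).
P = |6|² / 40 = 36/40.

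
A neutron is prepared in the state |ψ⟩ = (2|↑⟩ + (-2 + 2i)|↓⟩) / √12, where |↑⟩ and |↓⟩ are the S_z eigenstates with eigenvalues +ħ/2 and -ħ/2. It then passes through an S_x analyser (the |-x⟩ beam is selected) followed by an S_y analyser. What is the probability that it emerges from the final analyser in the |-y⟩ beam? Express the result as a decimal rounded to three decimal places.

0.417

First analyser (S_x): P(|-x⟩) = |⟨-x|ψ⟩|² = 20/24.
After stage 1 the state is |-x⟩; P(|-y⟩) = |⟨-y|-x⟩|² = 1/2.
Joint probability = 20/24 × 1/2 = 0.417.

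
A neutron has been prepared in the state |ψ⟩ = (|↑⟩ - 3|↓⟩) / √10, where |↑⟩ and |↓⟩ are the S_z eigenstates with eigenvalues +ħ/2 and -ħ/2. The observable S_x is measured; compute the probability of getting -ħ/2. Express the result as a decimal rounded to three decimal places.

|-x⟩ = (|↑⟩ - |↓⟩)/√2, so ⟨-x|ψ⟩ = (4) / (√2·√10).
P = |4|² / 20 = 16/20.

0.800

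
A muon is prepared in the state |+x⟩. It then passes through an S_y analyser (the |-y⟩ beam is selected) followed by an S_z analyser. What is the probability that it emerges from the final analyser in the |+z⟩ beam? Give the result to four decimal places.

First analyser (S_y): from |+x⟩, P(|-y⟩) = 1/2.
After stage 1 the state is |-y⟩; P(|+z⟩) = |⟨+z|-y⟩|² = 1/2.
Joint probability = 1/2 × 1/2 = 0.2500.

0.2500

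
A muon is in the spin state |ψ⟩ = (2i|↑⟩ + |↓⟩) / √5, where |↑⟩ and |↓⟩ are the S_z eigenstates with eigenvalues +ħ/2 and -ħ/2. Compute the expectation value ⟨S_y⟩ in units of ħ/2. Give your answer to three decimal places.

-0.800

⟨σ_y⟩ = 2 Im(a* b)/(|a|²+|b|²) with a = 2i, b = 1.
a* b = -2i, so ⟨σ_y⟩ = -4/5.
⟨S_y⟩ = (ħ/2)·⟨σ_y⟩.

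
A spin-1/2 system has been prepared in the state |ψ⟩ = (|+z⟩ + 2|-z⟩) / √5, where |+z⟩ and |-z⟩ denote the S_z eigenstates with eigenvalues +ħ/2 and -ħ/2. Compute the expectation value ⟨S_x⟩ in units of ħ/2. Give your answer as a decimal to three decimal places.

⟨σ_x⟩ = 2 Re(a* b)/(|a|²+|b|²) with a = 1, b = 2.
a* b = 2, so ⟨σ_x⟩ = 4/5.
⟨S_x⟩ = (ħ/2)·⟨σ_x⟩.

0.800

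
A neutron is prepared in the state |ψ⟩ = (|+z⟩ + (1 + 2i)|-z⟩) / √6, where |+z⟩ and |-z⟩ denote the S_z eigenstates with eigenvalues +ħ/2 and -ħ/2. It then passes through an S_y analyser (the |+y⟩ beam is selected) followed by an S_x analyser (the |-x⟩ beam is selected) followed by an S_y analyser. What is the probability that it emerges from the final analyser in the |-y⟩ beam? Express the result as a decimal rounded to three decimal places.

First analyser (S_y): P(|+y⟩) = |⟨+y|ψ⟩|² = 10/12.
After stage 1 the state is |+y⟩; P(|-x⟩) = |⟨-x|+y⟩|² = 1/2.
After stage 2 the state is |-x⟩; P(|-y⟩) = |⟨-y|-x⟩|² = 1/2.
Joint probability = 10/12 × 1/2 × 1/2 = 0.208.

0.208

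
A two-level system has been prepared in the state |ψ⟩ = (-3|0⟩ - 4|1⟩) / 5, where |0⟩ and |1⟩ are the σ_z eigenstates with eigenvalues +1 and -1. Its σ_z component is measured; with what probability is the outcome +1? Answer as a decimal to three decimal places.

0.360

The +1 outcome corresponds to |0⟩. Its amplitude in |ψ⟩ is -3/5.
P = |-3|² / 25 = 9/25.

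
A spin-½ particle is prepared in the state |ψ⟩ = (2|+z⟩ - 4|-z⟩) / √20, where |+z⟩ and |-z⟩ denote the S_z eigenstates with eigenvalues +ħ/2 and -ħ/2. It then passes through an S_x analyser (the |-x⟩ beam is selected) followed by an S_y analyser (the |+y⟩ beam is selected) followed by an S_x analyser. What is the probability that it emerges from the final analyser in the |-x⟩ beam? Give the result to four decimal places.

0.2250

First analyser (S_x): P(|-x⟩) = |⟨-x|ψ⟩|² = 36/40.
After stage 1 the state is |-x⟩; P(|+y⟩) = |⟨+y|-x⟩|² = 1/2.
After stage 2 the state is |+y⟩; P(|-x⟩) = |⟨-x|+y⟩|² = 1/2.
Joint probability = 36/40 × 1/2 × 1/2 = 0.2250.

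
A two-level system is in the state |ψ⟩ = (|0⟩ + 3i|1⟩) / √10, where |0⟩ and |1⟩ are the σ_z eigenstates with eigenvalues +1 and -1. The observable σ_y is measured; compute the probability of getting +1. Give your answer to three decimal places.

0.800

|+y⟩ = (|0⟩ + i|1⟩)/√2, so ⟨+y|ψ⟩ = (4) / (√2·√10).
P = |4|² / 20 = 16/20.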